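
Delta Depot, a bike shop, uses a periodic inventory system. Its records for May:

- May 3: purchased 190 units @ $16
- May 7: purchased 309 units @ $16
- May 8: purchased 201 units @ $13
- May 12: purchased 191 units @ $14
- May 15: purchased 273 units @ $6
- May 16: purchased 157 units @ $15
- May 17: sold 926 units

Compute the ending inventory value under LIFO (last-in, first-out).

May 17, 926 sold [LIFO — newest first]: 157 @ $15 + 273 @ $6 + 191 @ $14 + 201 @ $13 + 104 @ $16 = $10,944
Ending inventory: 190 @ $16 + 205 @ $16 = $6,320

Ending inventory = $6,320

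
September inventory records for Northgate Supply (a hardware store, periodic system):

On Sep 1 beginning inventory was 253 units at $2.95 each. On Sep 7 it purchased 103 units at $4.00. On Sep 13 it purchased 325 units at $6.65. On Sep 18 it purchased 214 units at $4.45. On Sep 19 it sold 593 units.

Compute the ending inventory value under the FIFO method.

Sep 19, 593 sold [FIFO — oldest first]: 253 @ $2.95 + 103 @ $4.00 + 237 @ $6.65 = $2,734.40
Ending inventory: 88 @ $6.65 + 214 @ $4.45 = $1,537.50

Ending inventory = $1,537.50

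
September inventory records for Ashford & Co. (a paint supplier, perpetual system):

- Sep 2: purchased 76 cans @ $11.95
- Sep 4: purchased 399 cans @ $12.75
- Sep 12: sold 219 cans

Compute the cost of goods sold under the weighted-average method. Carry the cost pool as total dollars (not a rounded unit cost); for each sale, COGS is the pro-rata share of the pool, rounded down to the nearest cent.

COGS = $2,764.21

After Sep 2: 76 on hand, pool $908.20 (≈ $11.9500 each)
After Sep 4: 475 on hand, pool $5,995.45 (≈ $12.6220 each)
Sep 12, sell 219: 219/475 × $5,995.45 → $2,764.21
Ending inventory (cost pool remaining) = $3,231.24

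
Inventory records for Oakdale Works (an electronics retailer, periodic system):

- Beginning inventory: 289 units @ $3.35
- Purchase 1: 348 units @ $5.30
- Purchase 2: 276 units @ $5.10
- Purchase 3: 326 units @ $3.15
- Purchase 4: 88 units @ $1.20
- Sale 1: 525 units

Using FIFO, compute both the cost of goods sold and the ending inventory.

Sale 1 (525) [FIFO — oldest first]: 289 @ $3.35 + 236 @ $5.30 = $2,218.95
Ending inventory: 112 @ $5.30 + 276 @ $5.10 + 326 @ $3.15 + 88 @ $1.20 = $3,133.70

COGS = $2,218.95; ending inventory = $3,133.70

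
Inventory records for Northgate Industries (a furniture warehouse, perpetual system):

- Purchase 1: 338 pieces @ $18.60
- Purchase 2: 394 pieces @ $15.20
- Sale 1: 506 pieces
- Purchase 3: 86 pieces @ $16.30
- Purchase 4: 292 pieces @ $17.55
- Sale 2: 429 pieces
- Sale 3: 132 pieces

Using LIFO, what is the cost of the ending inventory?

Ending inventory = $799.80

Sale 1 (506) [LIFO — newest first]: 394 @ $15.20 + 112 @ $18.60 = $8,072.00
Sale 2 (429) [LIFO — newest first]: 292 @ $17.55 + 86 @ $16.30 + 51 @ $18.60 = $7,475.00
Sale 3 (132) [LIFO — newest first]: 132 @ $18.60 = $2,455.20
Total COGS = $8,072.00 + $7,475.00 + $2,455.20 = $18,002.20
Ending inventory: 43 @ $18.60 = $799.80
Check: goods available $18,802.00 = COGS $18,002.20 + ending $799.80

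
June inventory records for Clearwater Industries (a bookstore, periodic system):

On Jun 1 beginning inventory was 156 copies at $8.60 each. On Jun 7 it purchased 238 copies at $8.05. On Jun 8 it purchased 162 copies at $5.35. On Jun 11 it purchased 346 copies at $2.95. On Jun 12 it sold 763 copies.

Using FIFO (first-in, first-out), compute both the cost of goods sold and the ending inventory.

COGS = $4,734.85; ending inventory = $410.05

Jun 12, 763 sold [FIFO — oldest first]: 156 @ $8.60 + 238 @ $8.05 + 162 @ $5.35 + 207 @ $2.95 = $4,734.85
Ending inventory: 139 @ $2.95 = $410.05
Check: goods available $5,144.90 = COGS $4,734.85 + ending $410.05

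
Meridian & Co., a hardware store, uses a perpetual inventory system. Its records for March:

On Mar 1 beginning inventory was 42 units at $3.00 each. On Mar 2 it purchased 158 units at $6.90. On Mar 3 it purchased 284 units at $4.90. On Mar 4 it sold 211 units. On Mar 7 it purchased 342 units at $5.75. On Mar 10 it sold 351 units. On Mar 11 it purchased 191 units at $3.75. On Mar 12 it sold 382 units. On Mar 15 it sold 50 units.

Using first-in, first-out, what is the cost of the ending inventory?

Mar 4, 211 sold [FIFO — oldest first]: 42 @ $3.00 + 158 @ $6.90 + 11 @ $4.90 = $1,270.10
Mar 10, 351 sold [FIFO — oldest first]: 273 @ $4.90 + 78 @ $5.75 = $1,786.20
Mar 12, 382 sold [FIFO — oldest first]: 264 @ $5.75 + 118 @ $3.75 = $1,960.50
Mar 15, 50 sold [FIFO — oldest first]: 50 @ $3.75 = $187.50
Total COGS = $1,270.10 + $1,786.20 + $1,960.50 + $187.50 = $5,204.30
Ending inventory: 23 @ $3.75 = $86.25
Check: goods available $5,290.55 = COGS $5,204.30 + ending $86.25

Ending inventory = $86.25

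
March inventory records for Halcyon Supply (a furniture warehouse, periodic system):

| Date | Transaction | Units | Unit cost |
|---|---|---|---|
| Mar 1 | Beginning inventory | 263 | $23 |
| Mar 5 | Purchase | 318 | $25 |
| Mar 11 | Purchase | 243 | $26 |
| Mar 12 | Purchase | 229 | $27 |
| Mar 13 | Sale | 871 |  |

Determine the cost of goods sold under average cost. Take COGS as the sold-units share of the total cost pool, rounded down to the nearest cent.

Mar 13, sell 871: 871/1053 × $26,500.00 → $21,919.75
Ending inventory (cost pool remaining) = $4,580.25

COGS = $21,919.75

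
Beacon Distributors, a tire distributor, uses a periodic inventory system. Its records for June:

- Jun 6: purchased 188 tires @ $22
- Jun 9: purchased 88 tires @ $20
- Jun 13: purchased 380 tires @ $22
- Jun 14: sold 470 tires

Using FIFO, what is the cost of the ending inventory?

Ending inventory = $4,092

Jun 14, 470 sold [FIFO — oldest first]: 188 @ $22 + 88 @ $20 + 194 @ $22 = $10,164
Ending inventory: 186 @ $22 = $4,092
Check: goods available $14,256 = COGS $10,164 + ending $4,092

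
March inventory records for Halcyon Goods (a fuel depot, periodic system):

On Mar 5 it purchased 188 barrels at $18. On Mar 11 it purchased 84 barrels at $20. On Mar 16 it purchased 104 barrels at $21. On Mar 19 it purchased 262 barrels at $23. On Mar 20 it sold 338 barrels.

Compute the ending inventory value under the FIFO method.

Ending inventory = $6,824

Mar 20, 338 sold [FIFO — oldest first]: 188 @ $18 + 84 @ $20 + 66 @ $21 = $6,450
Ending inventory: 38 @ $21 + 262 @ $23 = $6,824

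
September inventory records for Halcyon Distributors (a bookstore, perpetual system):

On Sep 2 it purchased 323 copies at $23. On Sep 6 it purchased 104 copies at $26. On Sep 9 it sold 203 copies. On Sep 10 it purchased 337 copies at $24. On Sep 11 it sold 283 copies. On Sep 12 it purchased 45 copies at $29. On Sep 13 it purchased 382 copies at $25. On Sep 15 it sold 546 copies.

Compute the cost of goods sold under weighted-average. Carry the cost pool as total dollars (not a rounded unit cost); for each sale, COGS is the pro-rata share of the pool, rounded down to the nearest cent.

After Sep 2: 323 on hand, pool $7,429.00 (≈ $23.0000 each)
After Sep 6: 427 on hand, pool $10,133.00 (≈ $23.7307 each)
Sep 9, sell 203: 203/427 × $10,133.00 → $4,817.32
After Sep 10: 561 on hand, pool $13,403.68 (≈ $23.8925 each)
Sep 11, sell 283: 283/561 × $13,403.68 → $6,761.57
After Sep 12: 323 on hand, pool $7,947.11 (≈ $24.6041 each)
After Sep 13: 705 on hand, pool $17,497.11 (≈ $24.8186 each)
Sep 15, sell 546: 546/705 × $17,497.11 → $13,550.95
Total COGS = $4,817.32 + $6,761.57 + $13,550.95 = $25,129.84
Ending inventory (cost pool remaining) = $3,946.16
Check: goods available $29,076.00 = COGS $25,129.84 + ending $3,946.16

COGS = $25,129.84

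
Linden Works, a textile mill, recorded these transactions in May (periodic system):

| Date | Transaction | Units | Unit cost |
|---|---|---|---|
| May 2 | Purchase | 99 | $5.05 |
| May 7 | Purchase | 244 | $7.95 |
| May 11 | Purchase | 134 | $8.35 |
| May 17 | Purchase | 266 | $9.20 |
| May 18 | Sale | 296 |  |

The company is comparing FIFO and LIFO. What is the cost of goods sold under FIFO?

COGS = $2,066.10

FIFO COGS: 99 @ $5.05 + 197 @ $7.95 = $2,066.10
LIFO COGS: 266 @ $9.20 + 30 @ $8.35 = $2,697.70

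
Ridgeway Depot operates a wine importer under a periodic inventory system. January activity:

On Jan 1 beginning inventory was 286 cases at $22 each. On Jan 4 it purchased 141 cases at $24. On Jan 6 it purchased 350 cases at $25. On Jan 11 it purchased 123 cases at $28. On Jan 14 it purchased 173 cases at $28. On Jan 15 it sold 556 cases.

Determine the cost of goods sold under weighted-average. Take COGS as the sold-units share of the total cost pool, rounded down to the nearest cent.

COGS = $13,842.48

Jan 15, sell 556: 556/1073 × $26,714.00 → $13,842.48
Ending inventory (cost pool remaining) = $12,871.52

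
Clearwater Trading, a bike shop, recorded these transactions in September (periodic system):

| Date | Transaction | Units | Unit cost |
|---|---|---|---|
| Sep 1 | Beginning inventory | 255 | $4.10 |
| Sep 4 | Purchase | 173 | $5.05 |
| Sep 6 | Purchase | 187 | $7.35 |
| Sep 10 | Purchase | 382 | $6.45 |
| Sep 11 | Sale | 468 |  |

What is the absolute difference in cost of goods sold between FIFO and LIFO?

FIFO COGS: 255 @ $4.10 + 173 @ $5.05 + 40 @ $7.35 = $2,213.15
LIFO COGS: 382 @ $6.45 + 86 @ $7.35 = $3,096.00
Difference = |$2,213.15 − $3,096.00| = $882.85

$882.85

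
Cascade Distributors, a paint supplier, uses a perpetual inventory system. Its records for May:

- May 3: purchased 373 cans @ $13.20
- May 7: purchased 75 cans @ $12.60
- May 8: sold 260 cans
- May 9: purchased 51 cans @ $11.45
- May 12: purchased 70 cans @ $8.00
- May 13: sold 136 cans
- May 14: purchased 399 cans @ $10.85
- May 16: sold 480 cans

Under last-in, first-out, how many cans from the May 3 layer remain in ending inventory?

May 8, 260 sold [LIFO — newest first]: 75 @ $12.60 + 185 @ $13.20 = $3,387.00
May 13, 136 sold [LIFO — newest first]: 70 @ $8.00 + 51 @ $11.45 + 15 @ $13.20 = $1,341.95
May 16, 480 sold [LIFO — newest first]: 399 @ $10.85 + 81 @ $13.20 = $5,398.35
Total COGS = $3,387.00 + $1,341.95 + $5,398.35 = $10,127.30
Ending inventory: 92 @ $13.20 = $1,214.40

92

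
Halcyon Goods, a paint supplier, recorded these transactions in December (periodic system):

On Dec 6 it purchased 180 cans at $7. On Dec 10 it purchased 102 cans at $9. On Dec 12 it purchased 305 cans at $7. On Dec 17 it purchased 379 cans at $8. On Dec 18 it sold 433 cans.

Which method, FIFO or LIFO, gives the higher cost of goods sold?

FIFO COGS: 180 @ $7 + 102 @ $9 + 151 @ $7 = $3,235
LIFO COGS: 379 @ $8 + 54 @ $7 = $3,410

LIFO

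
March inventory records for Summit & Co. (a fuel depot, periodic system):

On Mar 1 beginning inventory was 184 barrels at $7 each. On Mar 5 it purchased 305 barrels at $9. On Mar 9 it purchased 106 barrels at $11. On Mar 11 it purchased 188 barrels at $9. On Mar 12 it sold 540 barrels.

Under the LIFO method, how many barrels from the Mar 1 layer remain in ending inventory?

Mar 12, 540 sold [LIFO — newest first]: 188 @ $9 + 106 @ $11 + 246 @ $9 = $5,072
Ending inventory: 184 @ $7 + 59 @ $9 = $1,819
Check: goods available $6,891 = COGS $5,072 + ending $1,819

184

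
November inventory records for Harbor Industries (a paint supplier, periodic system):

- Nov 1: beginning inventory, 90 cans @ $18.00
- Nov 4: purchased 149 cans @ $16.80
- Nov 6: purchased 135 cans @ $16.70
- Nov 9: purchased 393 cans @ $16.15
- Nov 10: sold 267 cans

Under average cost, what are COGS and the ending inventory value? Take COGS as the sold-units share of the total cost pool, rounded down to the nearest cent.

COGS = $4,429.57; ending inventory = $8,295.08

Nov 10, sell 267: 267/767 × $12,724.65 → $4,429.57
Ending inventory (cost pool remaining) = $8,295.08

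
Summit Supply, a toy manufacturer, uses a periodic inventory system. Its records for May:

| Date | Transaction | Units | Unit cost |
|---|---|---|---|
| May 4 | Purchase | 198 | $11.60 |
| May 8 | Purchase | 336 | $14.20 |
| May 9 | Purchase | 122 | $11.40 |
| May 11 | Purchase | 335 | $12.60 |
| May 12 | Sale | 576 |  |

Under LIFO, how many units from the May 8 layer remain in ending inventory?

May 12, 576 sold [LIFO — newest first]: 335 @ $12.60 + 122 @ $11.40 + 119 @ $14.20 = $7,301.60
Ending inventory: 198 @ $11.60 + 217 @ $14.20 = $5,378.20
Check: goods available $12,679.80 = COGS $7,301.60 + ending $5,378.20

217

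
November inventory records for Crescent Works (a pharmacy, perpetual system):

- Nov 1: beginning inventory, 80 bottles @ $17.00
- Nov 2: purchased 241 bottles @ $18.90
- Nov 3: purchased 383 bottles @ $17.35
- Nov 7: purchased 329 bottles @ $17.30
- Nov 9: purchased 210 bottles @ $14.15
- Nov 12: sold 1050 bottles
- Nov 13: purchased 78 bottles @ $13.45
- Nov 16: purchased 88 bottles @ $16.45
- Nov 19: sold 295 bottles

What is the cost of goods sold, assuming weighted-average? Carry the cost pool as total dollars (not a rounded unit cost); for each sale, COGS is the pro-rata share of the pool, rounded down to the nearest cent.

After Nov 1: 80 on hand, pool $1,360.00 (≈ $17.0000 each)
After Nov 2: 321 on hand, pool $5,914.90 (≈ $18.4265 each)
After Nov 3: 704 on hand, pool $12,559.95 (≈ $17.8408 each)
After Nov 7: 1033 on hand, pool $18,251.65 (≈ $17.6686 each)
After Nov 9: 1243 on hand, pool $21,223.15 (≈ $17.0741 each)
Nov 12, sell 1050: 1050/1243 × $21,223.15 → $17,927.84
After Nov 13: 271 on hand, pool $4,344.41 (≈ $16.0310 each)
After Nov 16: 359 on hand, pool $5,792.01 (≈ $16.1337 each)
Nov 19, sell 295: 295/359 × $5,792.01 → $4,759.45
Total COGS = $17,927.84 + $4,759.45 = $22,687.29
Ending inventory (cost pool remaining) = $1,032.56

COGS = $22,687.29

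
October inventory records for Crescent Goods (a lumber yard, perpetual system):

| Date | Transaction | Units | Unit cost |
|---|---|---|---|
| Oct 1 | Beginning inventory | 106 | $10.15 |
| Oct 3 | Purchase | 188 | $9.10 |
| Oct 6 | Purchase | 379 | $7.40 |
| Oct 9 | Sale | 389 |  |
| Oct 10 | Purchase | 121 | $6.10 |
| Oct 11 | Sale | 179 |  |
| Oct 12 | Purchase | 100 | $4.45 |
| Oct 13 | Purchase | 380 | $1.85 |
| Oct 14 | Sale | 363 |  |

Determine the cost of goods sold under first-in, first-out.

Oct 9, 389 sold [FIFO — oldest first]: 106 @ $10.15 + 188 @ $9.10 + 95 @ $7.40 = $3,489.70
Oct 11, 179 sold [FIFO — oldest first]: 179 @ $7.40 = $1,324.60
Oct 14, 363 sold [FIFO — oldest first]: 105 @ $7.40 + 121 @ $6.10 + 100 @ $4.45 + 37 @ $1.85 = $2,028.55
Total COGS = $3,489.70 + $1,324.60 + $2,028.55 = $6,842.85
Ending inventory: 343 @ $1.85 = $634.55
Check: goods available $7,477.40 = COGS $6,842.85 + ending $634.55

COGS = $6,842.85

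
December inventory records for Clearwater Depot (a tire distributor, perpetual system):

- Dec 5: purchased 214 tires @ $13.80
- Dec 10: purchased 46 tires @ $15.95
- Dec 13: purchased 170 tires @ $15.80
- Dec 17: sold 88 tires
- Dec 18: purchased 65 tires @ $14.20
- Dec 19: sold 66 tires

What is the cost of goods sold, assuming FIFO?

Dec 17, 88 sold [FIFO — oldest first]: 88 @ $13.80 = $1,214.40
Dec 19, 66 sold [FIFO — oldest first]: 66 @ $13.80 = $910.80
Total COGS = $1,214.40 + $910.80 = $2,125.20
Ending inventory: 60 @ $13.80 + 46 @ $15.95 + 170 @ $15.80 + 65 @ $14.20 = $5,170.70
Check: goods available $7,295.90 = COGS $2,125.20 + ending $5,170.70

COGS = $2,125.20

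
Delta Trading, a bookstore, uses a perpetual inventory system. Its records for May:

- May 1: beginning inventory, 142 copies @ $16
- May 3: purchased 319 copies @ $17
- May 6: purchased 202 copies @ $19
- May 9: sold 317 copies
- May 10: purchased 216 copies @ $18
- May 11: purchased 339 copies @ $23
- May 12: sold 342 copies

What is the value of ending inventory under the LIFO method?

May 9, 317 sold [LIFO — newest first]: 202 @ $19 + 115 @ $17 = $5,793
May 12, 342 sold [LIFO — newest first]: 339 @ $23 + 3 @ $18 = $7,851
Total COGS = $5,793 + $7,851 = $13,644
Ending inventory: 142 @ $16 + 204 @ $17 + 213 @ $18 = $9,574

Ending inventory = $9,574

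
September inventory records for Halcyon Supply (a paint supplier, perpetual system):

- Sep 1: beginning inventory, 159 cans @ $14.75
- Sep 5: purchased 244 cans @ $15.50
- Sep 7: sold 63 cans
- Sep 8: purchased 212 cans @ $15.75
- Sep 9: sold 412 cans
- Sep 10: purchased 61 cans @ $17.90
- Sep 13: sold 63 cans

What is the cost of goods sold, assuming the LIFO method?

Sep 7, 63 sold [LIFO — newest first]: 63 @ $15.50 = $976.50
Sep 9, 412 sold [LIFO — newest first]: 212 @ $15.75 + 181 @ $15.50 + 19 @ $14.75 = $6,424.75
Sep 13, 63 sold [LIFO — newest first]: 61 @ $17.90 + 2 @ $14.75 = $1,121.40
Total COGS = $976.50 + $6,424.75 + $1,121.40 = $8,522.65
Ending inventory: 138 @ $14.75 = $2,035.50
Check: goods available $10,558.15 = COGS $8,522.65 + ending $2,035.50

COGS = $8,522.65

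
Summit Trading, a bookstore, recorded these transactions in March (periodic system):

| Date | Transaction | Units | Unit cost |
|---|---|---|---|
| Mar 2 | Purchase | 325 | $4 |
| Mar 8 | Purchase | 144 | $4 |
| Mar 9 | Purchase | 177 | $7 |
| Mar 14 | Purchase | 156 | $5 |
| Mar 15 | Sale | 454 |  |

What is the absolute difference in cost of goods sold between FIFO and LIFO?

$687

FIFO COGS: 325 @ $4 + 129 @ $4 = $1,816
LIFO COGS: 156 @ $5 + 177 @ $7 + 121 @ $4 = $2,503
Difference = |$1,816 − $2,503| = $687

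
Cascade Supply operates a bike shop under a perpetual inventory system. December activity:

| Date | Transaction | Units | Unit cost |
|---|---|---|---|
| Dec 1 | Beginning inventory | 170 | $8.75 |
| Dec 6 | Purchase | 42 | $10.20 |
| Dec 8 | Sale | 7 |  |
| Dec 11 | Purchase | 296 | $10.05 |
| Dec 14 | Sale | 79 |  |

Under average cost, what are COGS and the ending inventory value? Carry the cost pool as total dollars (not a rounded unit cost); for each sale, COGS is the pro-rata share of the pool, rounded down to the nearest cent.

COGS = $824.47; ending inventory = $4,066.23

After Dec 1: 170 on hand, pool $1,487.50 (≈ $8.7500 each)
After Dec 6: 212 on hand, pool $1,915.90 (≈ $9.0373 each)
Dec 8, sell 7: 7/212 × $1,915.90 → $63.26
After Dec 11: 501 on hand, pool $4,827.44 (≈ $9.6356 each)
Dec 14, sell 79: 79/501 × $4,827.44 → $761.21
Total COGS = $63.26 + $761.21 = $824.47
Ending inventory (cost pool remaining) = $4,066.23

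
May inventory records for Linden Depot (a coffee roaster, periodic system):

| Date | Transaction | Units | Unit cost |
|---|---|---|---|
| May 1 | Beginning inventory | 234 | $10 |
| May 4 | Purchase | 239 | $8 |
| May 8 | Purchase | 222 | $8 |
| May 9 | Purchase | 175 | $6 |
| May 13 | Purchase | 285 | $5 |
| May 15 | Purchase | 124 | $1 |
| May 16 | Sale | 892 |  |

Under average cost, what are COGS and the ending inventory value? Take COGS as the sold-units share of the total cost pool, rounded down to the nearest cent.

COGS = $6,016.64; ending inventory = $2,610.36

May 16, sell 892: 892/1279 × $8,627.00 → $6,016.64
Ending inventory (cost pool remaining) = $2,610.36
Check: goods available $8,627.00 = COGS $6,016.64 + ending $2,610.36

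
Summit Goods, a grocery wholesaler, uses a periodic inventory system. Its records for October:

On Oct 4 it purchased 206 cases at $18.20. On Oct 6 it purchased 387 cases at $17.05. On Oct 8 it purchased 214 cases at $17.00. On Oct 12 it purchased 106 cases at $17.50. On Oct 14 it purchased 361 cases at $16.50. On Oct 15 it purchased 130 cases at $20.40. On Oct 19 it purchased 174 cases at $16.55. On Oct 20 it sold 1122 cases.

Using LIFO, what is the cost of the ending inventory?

Oct 20, 1122 sold [LIFO — newest first]: 174 @ $16.55 + 130 @ $20.40 + 361 @ $16.50 + 106 @ $17.50 + 214 @ $17.00 + 137 @ $17.05 = $19,317.05
Ending inventory: 206 @ $18.20 + 250 @ $17.05 = $8,011.70

Ending inventory = $8,011.70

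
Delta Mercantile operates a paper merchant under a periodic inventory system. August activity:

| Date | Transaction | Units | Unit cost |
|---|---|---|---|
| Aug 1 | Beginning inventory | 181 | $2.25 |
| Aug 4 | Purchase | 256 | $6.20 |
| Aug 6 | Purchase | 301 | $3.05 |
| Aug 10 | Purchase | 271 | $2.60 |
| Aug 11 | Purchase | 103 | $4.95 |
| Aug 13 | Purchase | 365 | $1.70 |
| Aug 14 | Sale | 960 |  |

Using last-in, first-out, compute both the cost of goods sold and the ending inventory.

Aug 14, 960 sold [LIFO — newest first]: 365 @ $1.70 + 103 @ $4.95 + 271 @ $2.60 + 221 @ $3.05 = $2,509.00
Ending inventory: 181 @ $2.25 + 256 @ $6.20 + 80 @ $3.05 = $2,238.45

COGS = $2,509.00; ending inventory = $2,238.45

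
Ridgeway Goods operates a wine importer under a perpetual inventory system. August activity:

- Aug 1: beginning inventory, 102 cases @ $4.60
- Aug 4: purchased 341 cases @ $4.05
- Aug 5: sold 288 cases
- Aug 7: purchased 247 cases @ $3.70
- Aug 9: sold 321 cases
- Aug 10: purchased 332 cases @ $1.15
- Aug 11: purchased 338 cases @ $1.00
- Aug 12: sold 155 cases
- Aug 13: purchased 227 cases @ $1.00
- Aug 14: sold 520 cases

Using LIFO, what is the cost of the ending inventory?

Ending inventory = $627.90

Aug 5, 288 sold [LIFO — newest first]: 288 @ $4.05 = $1,166.40
Aug 9, 321 sold [LIFO — newest first]: 247 @ $3.70 + 53 @ $4.05 + 21 @ $4.60 = $1,225.15
Aug 12, 155 sold [LIFO — newest first]: 155 @ $1.00 = $155.00
Aug 14, 520 sold [LIFO — newest first]: 227 @ $1.00 + 183 @ $1.00 + 110 @ $1.15 = $536.50
Total COGS = $1,166.40 + $1,225.15 + $155.00 + $536.50 = $3,083.05
Ending inventory: 81 @ $4.60 + 222 @ $1.15 = $627.90
Check: goods available $3,710.95 = COGS $3,083.05 + ending $627.90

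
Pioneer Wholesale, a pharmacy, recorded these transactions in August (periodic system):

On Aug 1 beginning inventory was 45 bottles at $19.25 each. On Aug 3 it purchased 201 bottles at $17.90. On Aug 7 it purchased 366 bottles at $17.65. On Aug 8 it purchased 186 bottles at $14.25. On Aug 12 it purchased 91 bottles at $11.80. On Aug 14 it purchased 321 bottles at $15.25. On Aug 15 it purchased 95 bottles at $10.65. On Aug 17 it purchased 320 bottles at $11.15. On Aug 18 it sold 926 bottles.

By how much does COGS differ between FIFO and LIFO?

FIFO COGS: 45 @ $19.25 + 201 @ $17.90 + 366 @ $17.65 + 186 @ $14.25 + 91 @ $11.80 + 37 @ $15.25 = $15,212.60
LIFO COGS: 320 @ $11.15 + 95 @ $10.65 + 321 @ $15.25 + 91 @ $11.80 + 99 @ $14.25 = $11,959.55
Difference = |$15,212.60 − $11,959.55| = $3,253.05

$3,253.05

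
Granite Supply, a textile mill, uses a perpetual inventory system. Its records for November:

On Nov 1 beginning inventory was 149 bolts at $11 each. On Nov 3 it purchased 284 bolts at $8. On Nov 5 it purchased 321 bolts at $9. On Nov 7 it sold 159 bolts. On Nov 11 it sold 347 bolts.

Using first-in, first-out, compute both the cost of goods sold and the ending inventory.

Nov 7, 159 sold [FIFO — oldest first]: 149 @ $11 + 10 @ $8 = $1,719
Nov 11, 347 sold [FIFO — oldest first]: 274 @ $8 + 73 @ $9 = $2,849
Total COGS = $1,719 + $2,849 = $4,568
Ending inventory: 248 @ $9 = $2,232

COGS = $4,568; ending inventory = $2,232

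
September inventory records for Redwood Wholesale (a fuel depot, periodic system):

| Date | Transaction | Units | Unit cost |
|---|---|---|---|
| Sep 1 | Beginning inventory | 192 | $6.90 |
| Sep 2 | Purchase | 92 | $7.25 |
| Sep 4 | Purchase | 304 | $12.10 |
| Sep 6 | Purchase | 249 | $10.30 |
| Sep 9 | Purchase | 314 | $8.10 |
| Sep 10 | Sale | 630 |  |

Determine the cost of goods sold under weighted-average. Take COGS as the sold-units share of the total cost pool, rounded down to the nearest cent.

COGS = $5,899.50

Sep 10, sell 630: 630/1151 × $10,778.30 → $5,899.50
Ending inventory (cost pool remaining) = $4,878.80
Check: goods available $10,778.30 = COGS $5,899.50 + ending $4,878.80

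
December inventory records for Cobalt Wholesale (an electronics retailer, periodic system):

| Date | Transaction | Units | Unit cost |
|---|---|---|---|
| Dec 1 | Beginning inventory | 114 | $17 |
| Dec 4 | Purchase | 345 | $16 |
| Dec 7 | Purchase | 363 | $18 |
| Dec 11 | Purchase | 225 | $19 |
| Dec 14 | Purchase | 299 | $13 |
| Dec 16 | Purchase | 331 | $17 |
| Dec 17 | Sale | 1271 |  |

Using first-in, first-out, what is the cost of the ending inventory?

Dec 17, 1271 sold [FIFO — oldest first]: 114 @ $17 + 345 @ $16 + 363 @ $18 + 225 @ $19 + 224 @ $13 = $21,179
Ending inventory: 75 @ $13 + 331 @ $17 = $6,602

Ending inventory = $6,602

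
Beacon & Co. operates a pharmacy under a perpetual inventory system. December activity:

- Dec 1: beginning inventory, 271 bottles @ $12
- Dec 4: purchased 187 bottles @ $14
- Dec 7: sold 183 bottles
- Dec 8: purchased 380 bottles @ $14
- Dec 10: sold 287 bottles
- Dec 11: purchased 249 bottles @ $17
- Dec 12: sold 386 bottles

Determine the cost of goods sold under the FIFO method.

Dec 7, 183 sold [FIFO — oldest first]: 183 @ $12 = $2,196
Dec 10, 287 sold [FIFO — oldest first]: 88 @ $12 + 187 @ $14 + 12 @ $14 = $3,842
Dec 12, 386 sold [FIFO — oldest first]: 368 @ $14 + 18 @ $17 = $5,458
Total COGS = $2,196 + $3,842 + $5,458 = $11,496
Ending inventory: 231 @ $17 = $3,927

COGS = $11,496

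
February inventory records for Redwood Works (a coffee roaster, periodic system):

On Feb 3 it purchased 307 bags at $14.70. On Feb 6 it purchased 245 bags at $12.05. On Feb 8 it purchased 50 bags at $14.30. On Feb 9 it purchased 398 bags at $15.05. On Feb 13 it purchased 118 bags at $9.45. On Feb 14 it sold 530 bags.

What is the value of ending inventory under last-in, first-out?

Ending inventory = $7,979.95

Feb 14, 530 sold [LIFO — newest first]: 118 @ $9.45 + 398 @ $15.05 + 14 @ $14.30 = $7,305.20
Ending inventory: 307 @ $14.70 + 245 @ $12.05 + 36 @ $14.30 = $7,979.95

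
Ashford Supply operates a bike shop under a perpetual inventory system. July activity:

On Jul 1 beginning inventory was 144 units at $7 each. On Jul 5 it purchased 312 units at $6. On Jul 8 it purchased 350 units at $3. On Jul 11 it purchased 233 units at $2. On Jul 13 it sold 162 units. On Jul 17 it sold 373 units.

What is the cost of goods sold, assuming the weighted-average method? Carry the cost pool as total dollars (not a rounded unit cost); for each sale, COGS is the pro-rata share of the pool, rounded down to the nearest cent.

After Jul 1: 144 on hand, pool $1,008.00 (≈ $7.0000 each)
After Jul 5: 456 on hand, pool $2,880.00 (≈ $6.3158 each)
After Jul 8: 806 on hand, pool $3,930.00 (≈ $4.8759 each)
After Jul 11: 1039 on hand, pool $4,396.00 (≈ $4.2310 each)
Jul 13, sell 162: 162/1039 × $4,396.00 → $685.42
Jul 17, sell 373: 373/877 × $3,710.58 → $1,578.16
Total COGS = $685.42 + $1,578.16 = $2,263.58
Ending inventory (cost pool remaining) = $2,132.42
Check: goods available $4,396.00 = COGS $2,263.58 + ending $2,132.42

COGS = $2,263.58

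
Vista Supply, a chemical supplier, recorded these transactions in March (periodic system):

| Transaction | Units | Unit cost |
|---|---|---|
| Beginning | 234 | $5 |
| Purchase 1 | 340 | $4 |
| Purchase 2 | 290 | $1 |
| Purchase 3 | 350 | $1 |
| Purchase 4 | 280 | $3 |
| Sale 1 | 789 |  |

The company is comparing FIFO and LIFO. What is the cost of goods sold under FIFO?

FIFO COGS: 234 @ $5 + 340 @ $4 + 215 @ $1 = $2,745
LIFO COGS: 280 @ $3 + 350 @ $1 + 159 @ $1 = $1,349

COGS = $2,745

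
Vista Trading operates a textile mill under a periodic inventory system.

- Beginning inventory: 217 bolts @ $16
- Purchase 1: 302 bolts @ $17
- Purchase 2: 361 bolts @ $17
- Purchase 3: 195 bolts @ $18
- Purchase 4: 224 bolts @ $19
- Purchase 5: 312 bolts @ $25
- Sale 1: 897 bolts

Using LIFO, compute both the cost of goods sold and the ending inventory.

COGS = $18,388; ending inventory = $11,921

Sale 1 (897) [LIFO — newest first]: 312 @ $25 + 224 @ $19 + 195 @ $18 + 166 @ $17 = $18,388
Ending inventory: 217 @ $16 + 302 @ $17 + 195 @ $17 = $11,921
Check: goods available $30,309 = COGS $18,388 + ending $11,921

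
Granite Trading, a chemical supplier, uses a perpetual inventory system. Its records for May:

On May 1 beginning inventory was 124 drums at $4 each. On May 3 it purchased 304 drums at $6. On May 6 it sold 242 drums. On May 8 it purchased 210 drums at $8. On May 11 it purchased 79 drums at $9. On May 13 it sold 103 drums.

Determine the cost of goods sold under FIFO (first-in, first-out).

May 6, 242 sold [FIFO — oldest first]: 124 @ $4 + 118 @ $6 = $1,204
May 13, 103 sold [FIFO — oldest first]: 103 @ $6 = $618
Total COGS = $1,204 + $618 = $1,822
Ending inventory: 83 @ $6 + 210 @ $8 + 79 @ $9 = $2,889
Check: goods available $4,711 = COGS $1,822 + ending $2,889

COGS = $1,822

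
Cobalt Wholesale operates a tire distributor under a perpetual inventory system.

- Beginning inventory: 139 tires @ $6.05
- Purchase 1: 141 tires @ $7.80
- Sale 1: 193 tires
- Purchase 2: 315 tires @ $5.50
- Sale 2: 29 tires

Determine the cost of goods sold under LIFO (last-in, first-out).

Sale 1 (193) [LIFO — newest first]: 141 @ $7.80 + 52 @ $6.05 = $1,414.40
Sale 2 (29) [LIFO — newest first]: 29 @ $5.50 = $159.50
Total COGS = $1,414.40 + $159.50 = $1,573.90
Ending inventory: 87 @ $6.05 + 286 @ $5.50 = $2,099.35

COGS = $1,573.90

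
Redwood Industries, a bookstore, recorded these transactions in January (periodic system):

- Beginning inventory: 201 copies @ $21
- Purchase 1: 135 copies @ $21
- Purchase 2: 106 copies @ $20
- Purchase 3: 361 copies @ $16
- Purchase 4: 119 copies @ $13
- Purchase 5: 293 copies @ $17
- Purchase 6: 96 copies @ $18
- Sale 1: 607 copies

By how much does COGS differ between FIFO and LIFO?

$1,976

FIFO COGS: 201 @ $21 + 135 @ $21 + 106 @ $20 + 165 @ $16 = $11,816
LIFO COGS: 96 @ $18 + 293 @ $17 + 119 @ $13 + 99 @ $16 = $9,840
Difference = |$11,816 − $9,840| = $1,976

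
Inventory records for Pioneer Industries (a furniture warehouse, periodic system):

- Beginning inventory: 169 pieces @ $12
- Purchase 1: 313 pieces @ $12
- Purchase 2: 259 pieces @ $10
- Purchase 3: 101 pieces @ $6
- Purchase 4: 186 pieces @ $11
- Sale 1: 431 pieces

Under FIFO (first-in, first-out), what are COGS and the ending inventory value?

COGS = $5,172; ending inventory = $5,854

Sale 1 (431) [FIFO — oldest first]: 169 @ $12 + 262 @ $12 = $5,172
Ending inventory: 51 @ $12 + 259 @ $10 + 101 @ $6 + 186 @ $11 = $5,854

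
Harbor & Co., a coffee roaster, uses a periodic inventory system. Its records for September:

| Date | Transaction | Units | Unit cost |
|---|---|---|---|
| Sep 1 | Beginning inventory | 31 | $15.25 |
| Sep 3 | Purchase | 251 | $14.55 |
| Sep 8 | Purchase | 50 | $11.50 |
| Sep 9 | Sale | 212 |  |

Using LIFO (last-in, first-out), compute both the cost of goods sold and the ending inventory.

COGS = $2,932.10; ending inventory = $1,767.70

Sep 9, 212 sold [LIFO — newest first]: 50 @ $11.50 + 162 @ $14.55 = $2,932.10
Ending inventory: 31 @ $15.25 + 89 @ $14.55 = $1,767.70
Check: goods available $4,699.80 = COGS $2,932.10 + ending $1,767.70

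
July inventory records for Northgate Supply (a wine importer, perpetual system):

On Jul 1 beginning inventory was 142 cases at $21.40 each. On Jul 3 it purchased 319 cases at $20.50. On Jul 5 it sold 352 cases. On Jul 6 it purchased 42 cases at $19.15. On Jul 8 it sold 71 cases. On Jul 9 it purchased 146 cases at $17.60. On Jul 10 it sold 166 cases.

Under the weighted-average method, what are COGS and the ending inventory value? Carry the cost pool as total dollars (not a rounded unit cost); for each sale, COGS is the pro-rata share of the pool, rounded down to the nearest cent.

After Jul 1: 142 on hand, pool $3,038.80 (≈ $21.4000 each)
After Jul 3: 461 on hand, pool $9,578.30 (≈ $20.7772 each)
Jul 5, sell 352: 352/461 × $9,578.30 → $7,313.58
After Jul 6: 151 on hand, pool $3,069.02 (≈ $20.3246 each)
Jul 8, sell 71: 71/151 × $3,069.02 → $1,443.04
After Jul 9: 226 on hand, pool $4,195.58 (≈ $18.5645 each)
Jul 10, sell 166: 166/226 × $4,195.58 → $3,081.70
Total COGS = $7,313.58 + $1,443.04 + $3,081.70 = $11,838.32
Ending inventory (cost pool remaining) = $1,113.88

COGS = $11,838.32; ending inventory = $1,113.88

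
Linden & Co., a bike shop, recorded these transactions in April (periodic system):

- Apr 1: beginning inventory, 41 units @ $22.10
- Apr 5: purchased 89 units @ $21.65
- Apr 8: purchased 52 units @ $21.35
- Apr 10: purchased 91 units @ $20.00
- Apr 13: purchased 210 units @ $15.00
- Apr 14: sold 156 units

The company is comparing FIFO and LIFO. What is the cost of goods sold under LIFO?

FIFO COGS: 41 @ $22.10 + 89 @ $21.65 + 26 @ $21.35 = $3,388.05
LIFO COGS: 156 @ $15.00 = $2,340.00

COGS = $2,340.00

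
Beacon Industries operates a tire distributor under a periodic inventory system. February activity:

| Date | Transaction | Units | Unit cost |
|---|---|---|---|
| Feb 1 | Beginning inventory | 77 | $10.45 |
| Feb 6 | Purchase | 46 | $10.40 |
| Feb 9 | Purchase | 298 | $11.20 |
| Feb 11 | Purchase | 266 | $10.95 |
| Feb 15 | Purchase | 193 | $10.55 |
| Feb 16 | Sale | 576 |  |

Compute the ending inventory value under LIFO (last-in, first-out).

Ending inventory = $3,310.25

Feb 16, 576 sold [LIFO — newest first]: 193 @ $10.55 + 266 @ $10.95 + 117 @ $11.20 = $6,259.25
Ending inventory: 77 @ $10.45 + 46 @ $10.40 + 181 @ $11.20 = $3,310.25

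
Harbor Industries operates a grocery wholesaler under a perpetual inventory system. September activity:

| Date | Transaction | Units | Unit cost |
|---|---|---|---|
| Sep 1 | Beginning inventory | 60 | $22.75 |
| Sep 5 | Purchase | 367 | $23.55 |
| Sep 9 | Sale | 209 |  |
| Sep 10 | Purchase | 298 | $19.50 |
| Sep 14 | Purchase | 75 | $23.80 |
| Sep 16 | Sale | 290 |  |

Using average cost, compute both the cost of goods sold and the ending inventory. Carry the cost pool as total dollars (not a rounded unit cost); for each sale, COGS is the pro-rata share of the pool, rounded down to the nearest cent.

After Sep 1: 60 on hand, pool $1,365.00 (≈ $22.7500 each)
After Sep 5: 427 on hand, pool $10,007.85 (≈ $23.4376 each)
Sep 9, sell 209: 209/427 × $10,007.85 → $4,898.45
After Sep 10: 516 on hand, pool $10,920.40 (≈ $21.1636 each)
After Sep 14: 591 on hand, pool $12,705.40 (≈ $21.4981 each)
Sep 16, sell 290: 290/591 × $12,705.40 → $6,234.46
Total COGS = $4,898.45 + $6,234.46 = $11,132.91
Ending inventory (cost pool remaining) = $6,470.94
Check: goods available $17,603.85 = COGS $11,132.91 + ending $6,470.94

COGS = $11,132.91; ending inventory = $6,470.94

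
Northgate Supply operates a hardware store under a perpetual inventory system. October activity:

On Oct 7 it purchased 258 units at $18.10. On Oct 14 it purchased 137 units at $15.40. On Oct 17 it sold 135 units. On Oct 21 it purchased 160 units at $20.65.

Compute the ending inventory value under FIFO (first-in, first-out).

Ending inventory = $7,640.10

Oct 17, 135 sold [FIFO — oldest first]: 135 @ $18.10 = $2,443.50
Ending inventory: 123 @ $18.10 + 137 @ $15.40 + 160 @ $20.65 = $7,640.10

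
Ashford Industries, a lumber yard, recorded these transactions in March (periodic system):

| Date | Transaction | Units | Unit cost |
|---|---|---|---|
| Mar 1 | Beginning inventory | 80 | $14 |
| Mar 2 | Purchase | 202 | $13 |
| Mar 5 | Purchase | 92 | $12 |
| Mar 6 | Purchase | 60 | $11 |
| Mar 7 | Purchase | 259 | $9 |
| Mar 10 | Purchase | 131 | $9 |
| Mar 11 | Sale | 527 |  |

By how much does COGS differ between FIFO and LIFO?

FIFO COGS: 80 @ $14 + 202 @ $13 + 92 @ $12 + 60 @ $11 + 93 @ $9 = $6,347
LIFO COGS: 131 @ $9 + 259 @ $9 + 60 @ $11 + 77 @ $12 = $5,094
Difference = |$6,347 − $5,094| = $1,253

$1,253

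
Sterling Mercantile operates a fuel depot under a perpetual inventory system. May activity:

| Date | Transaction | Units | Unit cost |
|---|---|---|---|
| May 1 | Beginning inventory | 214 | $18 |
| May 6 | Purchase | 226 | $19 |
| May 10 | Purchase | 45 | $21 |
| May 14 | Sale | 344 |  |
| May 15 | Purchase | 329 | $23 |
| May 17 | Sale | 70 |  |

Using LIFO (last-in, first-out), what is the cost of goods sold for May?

May 14, 344 sold [LIFO — newest first]: 45 @ $21 + 226 @ $19 + 73 @ $18 = $6,553
May 17, 70 sold [LIFO — newest first]: 70 @ $23 = $1,610
Total COGS = $6,553 + $1,610 = $8,163
Ending inventory: 141 @ $18 + 259 @ $23 = $8,495
Check: goods available $16,658 = COGS $8,163 + ending $8,495

COGS = $8,163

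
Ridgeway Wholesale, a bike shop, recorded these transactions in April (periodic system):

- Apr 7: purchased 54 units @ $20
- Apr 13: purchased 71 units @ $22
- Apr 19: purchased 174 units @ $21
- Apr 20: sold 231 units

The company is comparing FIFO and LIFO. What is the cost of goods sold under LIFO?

FIFO COGS: 54 @ $20 + 71 @ $22 + 106 @ $21 = $4,868
LIFO COGS: 174 @ $21 + 57 @ $22 = $4,908

COGS = $4,908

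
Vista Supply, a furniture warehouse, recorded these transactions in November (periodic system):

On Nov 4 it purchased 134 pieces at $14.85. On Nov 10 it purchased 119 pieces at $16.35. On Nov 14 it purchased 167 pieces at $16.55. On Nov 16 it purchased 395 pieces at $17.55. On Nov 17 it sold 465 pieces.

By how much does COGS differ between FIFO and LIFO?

FIFO COGS: 134 @ $14.85 + 119 @ $16.35 + 167 @ $16.55 + 45 @ $17.55 = $7,489.15
LIFO COGS: 395 @ $17.55 + 70 @ $16.55 = $8,090.75
Difference = |$7,489.15 − $8,090.75| = $601.60

$601.60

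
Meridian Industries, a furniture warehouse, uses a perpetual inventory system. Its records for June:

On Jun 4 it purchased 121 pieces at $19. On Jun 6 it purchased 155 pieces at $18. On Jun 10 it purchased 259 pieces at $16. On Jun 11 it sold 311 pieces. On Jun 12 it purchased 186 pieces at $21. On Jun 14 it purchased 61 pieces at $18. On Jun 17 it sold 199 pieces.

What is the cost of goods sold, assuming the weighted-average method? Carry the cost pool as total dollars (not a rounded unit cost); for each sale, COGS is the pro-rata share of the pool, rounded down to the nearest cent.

After Jun 4: 121 on hand, pool $2,299.00 (≈ $19.0000 each)
After Jun 6: 276 on hand, pool $5,089.00 (≈ $18.4384 each)
After Jun 10: 535 on hand, pool $9,233.00 (≈ $17.2579 each)
Jun 11, sell 311: 311/535 × $9,233.00 → $5,367.22
After Jun 12: 410 on hand, pool $7,771.78 (≈ $18.9556 each)
After Jun 14: 471 on hand, pool $8,869.78 (≈ $18.8318 each)
Jun 17, sell 199: 199/471 × $8,869.78 → $3,747.52
Total COGS = $5,367.22 + $3,747.52 = $9,114.74
Ending inventory (cost pool remaining) = $5,122.26

COGS = $9,114.74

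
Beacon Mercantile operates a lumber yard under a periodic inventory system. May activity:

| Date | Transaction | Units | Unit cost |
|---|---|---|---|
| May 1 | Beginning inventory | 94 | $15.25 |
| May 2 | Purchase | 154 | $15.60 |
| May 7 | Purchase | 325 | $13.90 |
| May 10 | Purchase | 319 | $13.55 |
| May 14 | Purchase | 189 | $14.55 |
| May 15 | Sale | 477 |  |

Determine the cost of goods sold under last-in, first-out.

COGS = $6,652.35

May 15, 477 sold [LIFO — newest first]: 189 @ $14.55 + 288 @ $13.55 = $6,652.35
Ending inventory: 94 @ $15.25 + 154 @ $15.60 + 325 @ $13.90 + 31 @ $13.55 = $8,773.45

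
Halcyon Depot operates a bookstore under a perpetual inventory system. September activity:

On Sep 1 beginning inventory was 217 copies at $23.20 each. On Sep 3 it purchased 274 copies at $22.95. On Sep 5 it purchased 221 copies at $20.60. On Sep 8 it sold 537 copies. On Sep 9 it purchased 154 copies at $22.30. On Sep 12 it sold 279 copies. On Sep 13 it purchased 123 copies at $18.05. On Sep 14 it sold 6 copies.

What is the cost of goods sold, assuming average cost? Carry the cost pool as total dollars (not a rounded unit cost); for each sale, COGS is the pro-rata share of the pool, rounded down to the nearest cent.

After Sep 1: 217 on hand, pool $5,034.40 (≈ $23.2000 each)
After Sep 3: 491 on hand, pool $11,322.70 (≈ $23.0605 each)
After Sep 5: 712 on hand, pool $15,875.30 (≈ $22.2968 each)
Sep 8, sell 537: 537/712 × $15,875.30 → $11,973.36
After Sep 9: 329 on hand, pool $7,336.14 (≈ $22.2983 each)
Sep 12, sell 279: 279/329 × $7,336.14 → $6,221.22
After Sep 13: 173 on hand, pool $3,335.07 (≈ $19.2779 each)
Sep 14, sell 6: 6/173 × $3,335.07 → $115.66
Total COGS = $11,973.36 + $6,221.22 + $115.66 = $18,310.24
Ending inventory (cost pool remaining) = $3,219.41

COGS = $18,310.24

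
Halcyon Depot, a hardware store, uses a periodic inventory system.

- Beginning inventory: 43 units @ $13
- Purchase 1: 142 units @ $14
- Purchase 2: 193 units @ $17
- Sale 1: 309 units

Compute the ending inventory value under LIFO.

Ending inventory = $923

Sale 1 (309) [LIFO — newest first]: 193 @ $17 + 116 @ $14 = $4,905
Ending inventory: 43 @ $13 + 26 @ $14 = $923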